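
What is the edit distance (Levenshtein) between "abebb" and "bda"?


Computing edit distance: "abebb" -> "bda"
DP table:
           b    d    a
      0    1    2    3
  a   1    1    2    2
  b   2    1    2    3
  e   3    2    2    3
  b   4    3    3    3
  b   5    4    4    4
Edit distance = dp[5][3] = 4

4


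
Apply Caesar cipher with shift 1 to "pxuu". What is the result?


Caesar cipher: shift "pxuu" by 1
  'p' (pos 15) + 1 = pos 16 = 'q'
  'x' (pos 23) + 1 = pos 24 = 'y'
  'u' (pos 20) + 1 = pos 21 = 'v'
  'u' (pos 20) + 1 = pos 21 = 'v'
Result: qyvv

qyvv


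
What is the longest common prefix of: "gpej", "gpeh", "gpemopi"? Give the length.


Words: gpej, gpeh, gpemopi
  Position 0: all 'g' => match
  Position 1: all 'p' => match
  Position 2: all 'e' => match
  Position 3: ('j', 'h', 'm') => mismatch, stop
LCP = "gpe" (length 3)

3


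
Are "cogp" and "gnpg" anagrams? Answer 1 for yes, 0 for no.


Strings: "cogp", "gnpg"
Sorted first:  cgop
Sorted second: ggnp
Differ at position 0: 'c' vs 'g' => not anagrams

0


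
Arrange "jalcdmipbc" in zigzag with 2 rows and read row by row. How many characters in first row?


Zigzag "jalcdmipbc" into 2 rows:
Placing characters:
  'j' => row 0
  'a' => row 1
  'l' => row 0
  'c' => row 1
  'd' => row 0
  'm' => row 1
  'i' => row 0
  'p' => row 1
  'b' => row 0
  'c' => row 1
Rows:
  Row 0: "jldib"
  Row 1: "acmpc"
First row length: 5

5


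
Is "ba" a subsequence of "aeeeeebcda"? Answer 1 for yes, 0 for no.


Check if "ba" is a subsequence of "aeeeeebcda"
Greedy scan:
  Position 0 ('a'): no match needed
  Position 1 ('e'): no match needed
  Position 2 ('e'): no match needed
  Position 3 ('e'): no match needed
  Position 4 ('e'): no match needed
  Position 5 ('e'): no match needed
  Position 6 ('b'): matches sub[0] = 'b'
  Position 7 ('c'): no match needed
  Position 8 ('d'): no match needed
  Position 9 ('a'): matches sub[1] = 'a'
All 2 characters matched => is a subsequence

1


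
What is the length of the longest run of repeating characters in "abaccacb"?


Input: "abaccacb"
Scanning for longest run:
  Position 1 ('b'): new char, reset run to 1
  Position 2 ('a'): new char, reset run to 1
  Position 3 ('c'): new char, reset run to 1
  Position 4 ('c'): continues run of 'c', length=2
  Position 5 ('a'): new char, reset run to 1
  Position 6 ('c'): new char, reset run to 1
  Position 7 ('b'): new char, reset run to 1
Longest run: 'c' with length 2

2


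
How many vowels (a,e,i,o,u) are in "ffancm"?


Input: ffancm
Checking each character:
  'f' at position 0: consonant
  'f' at position 1: consonant
  'a' at position 2: vowel (running total: 1)
  'n' at position 3: consonant
  'c' at position 4: consonant
  'm' at position 5: consonant
Total vowels: 1

1


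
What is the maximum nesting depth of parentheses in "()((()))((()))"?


Input: "()((()))((()))"
Tracking depth:
  Position 0 '(': depth becomes 1
  Position 1 ')': depth becomes 0
  Position 2 '(': depth becomes 1
  Position 3 '(': depth becomes 2
  Position 4 '(': depth becomes 3
  Position 5 ')': depth becomes 2
  Position 6 ')': depth becomes 1
  Position 7 ')': depth becomes 0
  Position 8 '(': depth becomes 1
  Position 9 '(': depth becomes 2
  Position 10 '(': depth becomes 3
  Position 11 ')': depth becomes 2
  Position 12 ')': depth becomes 1
  Position 13 ')': depth becomes 0
Maximum depth reached: 3

3


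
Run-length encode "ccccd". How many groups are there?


Input: ccccd
Scanning for consecutive runs:
  Group 1: 'c' x 4 (positions 0-3)
  Group 2: 'd' x 1 (positions 4-4)
Total groups: 2

2


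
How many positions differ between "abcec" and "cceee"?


Comparing "abcec" and "cceee" position by position:
  Position 0: 'a' vs 'c' => DIFFER
  Position 1: 'b' vs 'c' => DIFFER
  Position 2: 'c' vs 'e' => DIFFER
  Position 3: 'e' vs 'e' => same
  Position 4: 'c' vs 'e' => DIFFER
Positions that differ: 4

4


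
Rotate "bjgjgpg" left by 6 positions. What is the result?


Input: "bjgjgpg", rotate left by 6
First 6 characters: "bjgjgp"
Remaining characters: "g"
Concatenate remaining + first: "g" + "bjgjgp" = "gbjgjgp"

gbjgjgp


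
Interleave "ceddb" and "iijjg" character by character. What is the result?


Interleaving "ceddb" and "iijjg":
  Position 0: 'c' from first, 'i' from second => "ci"
  Position 1: 'e' from first, 'i' from second => "ei"
  Position 2: 'd' from first, 'j' from second => "dj"
  Position 3: 'd' from first, 'j' from second => "dj"
  Position 4: 'b' from first, 'g' from second => "bg"
Result: cieidjdjbg

cieidjdjbg


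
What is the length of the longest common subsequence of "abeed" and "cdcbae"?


LCS of "abeed" and "cdcbae"
DP table:
           c    d    c    b    a    e
      0    0    0    0    0    0    0
  a   0    0    0    0    0    1    1
  b   0    0    0    0    1    1    1
  e   0    0    0    0    1    1    2
  e   0    0    0    0    1    1    2
  d   0    0    1    1    1    1    2
LCS length = dp[5][6] = 2

2


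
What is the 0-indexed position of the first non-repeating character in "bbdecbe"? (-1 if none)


Input: bbdecbe
Character frequencies:
  'b': 3
  'c': 1
  'd': 1
  'e': 2
Scanning left to right for freq == 1:
  Position 0 ('b'): freq=3, skip
  Position 1 ('b'): freq=3, skip
  Position 2 ('d'): unique! => answer = 2

2


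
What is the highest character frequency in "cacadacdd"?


Input: cacadacdd
Character counts:
  'a': 3
  'c': 3
  'd': 3
Maximum frequency: 3

3


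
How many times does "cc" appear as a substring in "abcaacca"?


Searching for "cc" in "abcaacca"
Scanning each position:
  Position 0: "ab" => no
  Position 1: "bc" => no
  Position 2: "ca" => no
  Position 3: "aa" => no
  Position 4: "ac" => no
  Position 5: "cc" => MATCH
  Position 6: "ca" => no
Total occurrences: 1

1


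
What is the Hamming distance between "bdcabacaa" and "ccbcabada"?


Comparing "bdcabacaa" and "ccbcabada" position by position:
  Position 0: 'b' vs 'c' => differ
  Position 1: 'd' vs 'c' => differ
  Position 2: 'c' vs 'b' => differ
  Position 3: 'a' vs 'c' => differ
  Position 4: 'b' vs 'a' => differ
  Position 5: 'a' vs 'b' => differ
  Position 6: 'c' vs 'a' => differ
  Position 7: 'a' vs 'd' => differ
  Position 8: 'a' vs 'a' => same
Total differences (Hamming distance): 8

8


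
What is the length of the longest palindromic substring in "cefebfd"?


Input: "cefebfd"
Checking substrings for palindromes:
  [1:4] "efe" (len 3) => palindrome
Longest palindromic substring: "efe" with length 3

3


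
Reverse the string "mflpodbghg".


Input: mflpodbghg
Reading characters right to left:
  Position 9: 'g'
  Position 8: 'h'
  Position 7: 'g'
  Position 6: 'b'
  Position 5: 'd'
  Position 4: 'o'
  Position 3: 'p'
  Position 2: 'l'
  Position 1: 'f'
  Position 0: 'm'
Reversed: ghgbdoplfm

ghgbdoplfm


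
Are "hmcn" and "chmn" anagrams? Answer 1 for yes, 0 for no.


Strings: "hmcn", "chmn"
Sorted first:  chmn
Sorted second: chmn
Sorted forms match => anagrams

1


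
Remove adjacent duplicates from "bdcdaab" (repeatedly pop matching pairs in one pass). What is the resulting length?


Input: bdcdaab
Stack-based adjacent duplicate removal:
  Read 'b': push. Stack: b
  Read 'd': push. Stack: bd
  Read 'c': push. Stack: bdc
  Read 'd': push. Stack: bdcd
  Read 'a': push. Stack: bdcda
  Read 'a': matches stack top 'a' => pop. Stack: bdcd
  Read 'b': push. Stack: bdcdb
Final stack: "bdcdb" (length 5)

5


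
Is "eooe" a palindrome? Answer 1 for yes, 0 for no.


Input: eooe
Reversed: eooe
  Compare pos 0 ('e') with pos 3 ('e'): match
  Compare pos 1 ('o') with pos 2 ('o'): match
Result: palindrome

1


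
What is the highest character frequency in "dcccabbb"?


Input: dcccabbb
Character counts:
  'a': 1
  'b': 3
  'c': 3
  'd': 1
Maximum frequency: 3

3


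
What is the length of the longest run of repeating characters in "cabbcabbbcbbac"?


Input: "cabbcabbbcbbac"
Scanning for longest run:
  Position 1 ('a'): new char, reset run to 1
  Position 2 ('b'): new char, reset run to 1
  Position 3 ('b'): continues run of 'b', length=2
  Position 4 ('c'): new char, reset run to 1
  Position 5 ('a'): new char, reset run to 1
  Position 6 ('b'): new char, reset run to 1
  Position 7 ('b'): continues run of 'b', length=2
  Position 8 ('b'): continues run of 'b', length=3
  Position 9 ('c'): new char, reset run to 1
  Position 10 ('b'): new char, reset run to 1
  Position 11 ('b'): continues run of 'b', length=2
  Position 12 ('a'): new char, reset run to 1
  Position 13 ('c'): new char, reset run to 1
Longest run: 'b' with length 3

3


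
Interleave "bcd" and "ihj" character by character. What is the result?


Interleaving "bcd" and "ihj":
  Position 0: 'b' from first, 'i' from second => "bi"
  Position 1: 'c' from first, 'h' from second => "ch"
  Position 2: 'd' from first, 'j' from second => "dj"
Result: bichdj

bichdj


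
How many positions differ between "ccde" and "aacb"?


Comparing "ccde" and "aacb" position by position:
  Position 0: 'c' vs 'a' => DIFFER
  Position 1: 'c' vs 'a' => DIFFER
  Position 2: 'd' vs 'c' => DIFFER
  Position 3: 'e' vs 'b' => DIFFER
Positions that differ: 4

4


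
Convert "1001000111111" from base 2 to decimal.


Input: "1001000111111" in base 2
Positional expansion:
  Digit '1' (value 1) x 2^12 = 4096
  Digit '0' (value 0) x 2^11 = 0
  Digit '0' (value 0) x 2^10 = 0
  Digit '1' (value 1) x 2^9 = 512
  Digit '0' (value 0) x 2^8 = 0
  Digit '0' (value 0) x 2^7 = 0
  Digit '0' (value 0) x 2^6 = 0
  Digit '1' (value 1) x 2^5 = 32
  Digit '1' (value 1) x 2^4 = 16
  Digit '1' (value 1) x 2^3 = 8
  Digit '1' (value 1) x 2^2 = 4
  Digit '1' (value 1) x 2^1 = 2
  Digit '1' (value 1) x 2^0 = 1
Sum = 4671

4671


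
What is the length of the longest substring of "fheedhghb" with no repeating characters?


Input: "fheedhghb"
Sliding window (track last position of each char):
  Position 0 ('f'): window [0,0] length 1 -- new best
  Position 1 ('h'): window [0,1] length 2 -- new best
  Position 2 ('e'): window [0,2] length 3 -- new best
  Position 3 ('e'): repeat (last at 2), move window start to 3
  Position 3 ('e'): window [3,3] length 1
  Position 4 ('d'): window [3,4] length 2
  Position 5 ('h'): window [3,5] length 3
  Position 6 ('g'): window [3,6] length 4 -- new best
  Position 7 ('h'): repeat (last at 5), move window start to 6
  Position 7 ('h'): window [6,7] length 2
  Position 8 ('b'): window [6,8] length 3
Longest substring with no repeats: "edhg" with length 4

4


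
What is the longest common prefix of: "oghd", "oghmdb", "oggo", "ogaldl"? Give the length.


Words: oghd, oghmdb, oggo, ogaldl
  Position 0: all 'o' => match
  Position 1: all 'g' => match
  Position 2: ('h', 'h', 'g', 'a') => mismatch, stop
LCP = "og" (length 2)

2


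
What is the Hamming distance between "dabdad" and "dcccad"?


Comparing "dabdad" and "dcccad" position by position:
  Position 0: 'd' vs 'd' => same
  Position 1: 'a' vs 'c' => differ
  Position 2: 'b' vs 'c' => differ
  Position 3: 'd' vs 'c' => differ
  Position 4: 'a' vs 'a' => same
  Position 5: 'd' vs 'd' => same
Total differences (Hamming distance): 3

3


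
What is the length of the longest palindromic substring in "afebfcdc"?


Input: "afebfcdc"
Checking substrings for palindromes:
  [5:8] "cdc" (len 3) => palindrome
Longest palindromic substring: "cdc" with length 3

3


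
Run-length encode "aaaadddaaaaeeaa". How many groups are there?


Input: aaaadddaaaaeeaa
Scanning for consecutive runs:
  Group 1: 'a' x 4 (positions 0-3)
  Group 2: 'd' x 3 (positions 4-6)
  Group 3: 'a' x 4 (positions 7-10)
  Group 4: 'e' x 2 (positions 11-12)
  Group 5: 'a' x 2 (positions 13-14)
Total groups: 5

5


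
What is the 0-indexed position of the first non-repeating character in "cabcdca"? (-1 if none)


Input: cabcdca
Character frequencies:
  'a': 2
  'b': 1
  'c': 3
  'd': 1
Scanning left to right for freq == 1:
  Position 0 ('c'): freq=3, skip
  Position 1 ('a'): freq=2, skip
  Position 2 ('b'): unique! => answer = 2

2


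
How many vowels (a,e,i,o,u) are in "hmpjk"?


Input: hmpjk
Checking each character:
  'h' at position 0: consonant
  'm' at position 1: consonant
  'p' at position 2: consonant
  'j' at position 3: consonant
  'k' at position 4: consonant
Total vowels: 0

0


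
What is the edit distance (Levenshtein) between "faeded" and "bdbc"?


Computing edit distance: "faeded" -> "bdbc"
DP table:
           b    d    b    c
      0    1    2    3    4
  f   1    1    2    3    4
  a   2    2    2    3    4
  e   3    3    3    3    4
  d   4    4    3    4    4
  e   5    5    4    4    5
  d   6    6    5    5    5
Edit distance = dp[6][4] = 5

5


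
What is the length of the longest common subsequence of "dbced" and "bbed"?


LCS of "dbced" and "bbed"
DP table:
           b    b    e    d
      0    0    0    0    0
  d   0    0    0    0    1
  b   0    1    1    1    1
  c   0    1    1    1    1
  e   0    1    1    2    2
  d   0    1    1    2    3
LCS length = dp[5][4] = 3

3


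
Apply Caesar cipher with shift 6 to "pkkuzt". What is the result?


Caesar cipher: shift "pkkuzt" by 6
  'p' (pos 15) + 6 = pos 21 = 'v'
  'k' (pos 10) + 6 = pos 16 = 'q'
  'k' (pos 10) + 6 = pos 16 = 'q'
  'u' (pos 20) + 6 = pos 0 = 'a'
  'z' (pos 25) + 6 = pos 5 = 'f'
  't' (pos 19) + 6 = pos 25 = 'z'
Result: vqqafz

vqqafz


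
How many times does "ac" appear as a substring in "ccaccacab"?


Searching for "ac" in "ccaccacab"
Scanning each position:
  Position 0: "cc" => no
  Position 1: "ca" => no
  Position 2: "ac" => MATCH
  Position 3: "cc" => no
  Position 4: "ca" => no
  Position 5: "ac" => MATCH
  Position 6: "ca" => no
  Position 7: "ab" => no
Total occurrences: 2

2


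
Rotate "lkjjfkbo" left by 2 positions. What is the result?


Input: "lkjjfkbo", rotate left by 2
First 2 characters: "lk"
Remaining characters: "jjfkbo"
Concatenate remaining + first: "jjfkbo" + "lk" = "jjfkbolk"

jjfkbolk


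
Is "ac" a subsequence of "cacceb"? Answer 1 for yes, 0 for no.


Check if "ac" is a subsequence of "cacceb"
Greedy scan:
  Position 0 ('c'): no match needed
  Position 1 ('a'): matches sub[0] = 'a'
  Position 2 ('c'): matches sub[1] = 'c'
  Position 3 ('c'): no match needed
  Position 4 ('e'): no match needed
  Position 5 ('b'): no match needed
All 2 characters matched => is a subsequence

1


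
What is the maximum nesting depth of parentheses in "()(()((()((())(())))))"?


Input: "()(()((()((())(())))))"
Tracking depth:
  Position 0 '(': depth becomes 1
  Position 1 ')': depth becomes 0
  Position 2 '(': depth becomes 1
  Position 3 '(': depth becomes 2
  Position 4 ')': depth becomes 1
  Position 5 '(': depth becomes 2
  Position 6 '(': depth becomes 3
  Position 7 '(': depth becomes 4
  Position 8 ')': depth becomes 3
  Position 9 '(': depth becomes 4
  Position 10 '(': depth becomes 5
  Position 11 '(': depth becomes 6
  Position 12 ')': depth becomes 5
  Position 13 ')': depth becomes 4
  Position 14 '(': depth becomes 5
  Position 15 '(': depth becomes 6
  Position 16 ')': depth becomes 5
  Position 17 ')': depth becomes 4
  Position 18 ')': depth becomes 3
  Position 19 ')': depth becomes 2
  Position 20 ')': depth becomes 1
  Position 21 ')': depth becomes 0
Maximum depth reached: 6

6


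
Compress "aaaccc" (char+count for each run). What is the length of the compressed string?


Input: aaaccc
Runs:
  'a' x 3 => "a3"
  'c' x 3 => "c3"
Compressed: "a3c3"
Compressed length: 4

4


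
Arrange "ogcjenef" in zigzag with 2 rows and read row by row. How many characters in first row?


Zigzag "ogcjenef" into 2 rows:
Placing characters:
  'o' => row 0
  'g' => row 1
  'c' => row 0
  'j' => row 1
  'e' => row 0
  'n' => row 1
  'e' => row 0
  'f' => row 1
Rows:
  Row 0: "ocee"
  Row 1: "gjnf"
First row length: 4

4


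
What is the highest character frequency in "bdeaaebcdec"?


Input: bdeaaebcdec
Character counts:
  'a': 2
  'b': 2
  'c': 2
  'd': 2
  'e': 3
Maximum frequency: 3

3


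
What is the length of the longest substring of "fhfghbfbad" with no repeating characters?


Input: "fhfghbfbad"
Sliding window (track last position of each char):
  Position 0 ('f'): window [0,0] length 1 -- new best
  Position 1 ('h'): window [0,1] length 2 -- new best
  Position 2 ('f'): repeat (last at 0), move window start to 1
  Position 2 ('f'): window [1,2] length 2
  Position 3 ('g'): window [1,3] length 3 -- new best
  Position 4 ('h'): repeat (last at 1), move window start to 2
  Position 4 ('h'): window [2,4] length 3
  Position 5 ('b'): window [2,5] length 4 -- new best
  Position 6 ('f'): repeat (last at 2), move window start to 3
  Position 6 ('f'): window [3,6] length 4
  Position 7 ('b'): repeat (last at 5), move window start to 6
  Position 7 ('b'): window [6,7] length 2
  Position 8 ('a'): window [6,8] length 3
  Position 9 ('d'): window [6,9] length 4
Longest substring with no repeats: "fghb" with length 4

4


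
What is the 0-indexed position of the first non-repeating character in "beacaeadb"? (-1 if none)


Input: beacaeadb
Character frequencies:
  'a': 3
  'b': 2
  'c': 1
  'd': 1
  'e': 2
Scanning left to right for freq == 1:
  Position 0 ('b'): freq=2, skip
  Position 1 ('e'): freq=2, skip
  Position 2 ('a'): freq=3, skip
  Position 3 ('c'): unique! => answer = 3

3


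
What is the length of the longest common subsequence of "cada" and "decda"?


LCS of "cada" and "decda"
DP table:
           d    e    c    d    a
      0    0    0    0    0    0
  c   0    0    0    1    1    1
  a   0    0    0    1    1    2
  d   0    1    1    1    2    2
  a   0    1    1    1    2    3
LCS length = dp[4][5] = 3

3


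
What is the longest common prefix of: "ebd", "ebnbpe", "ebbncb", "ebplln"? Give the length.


Words: ebd, ebnbpe, ebbncb, ebplln
  Position 0: all 'e' => match
  Position 1: all 'b' => match
  Position 2: ('d', 'n', 'b', 'p') => mismatch, stop
LCP = "eb" (length 2)

2


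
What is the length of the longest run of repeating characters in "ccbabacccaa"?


Input: "ccbabacccaa"
Scanning for longest run:
  Position 1 ('c'): continues run of 'c', length=2
  Position 2 ('b'): new char, reset run to 1
  Position 3 ('a'): new char, reset run to 1
  Position 4 ('b'): new char, reset run to 1
  Position 5 ('a'): new char, reset run to 1
  Position 6 ('c'): new char, reset run to 1
  Position 7 ('c'): continues run of 'c', length=2
  Position 8 ('c'): continues run of 'c', length=3
  Position 9 ('a'): new char, reset run to 1
  Position 10 ('a'): continues run of 'a', length=2
Longest run: 'c' with length 3

3


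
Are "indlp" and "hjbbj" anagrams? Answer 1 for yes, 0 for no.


Strings: "indlp", "hjbbj"
Sorted first:  dilnp
Sorted second: bbhjj
Differ at position 0: 'd' vs 'b' => not anagrams

0


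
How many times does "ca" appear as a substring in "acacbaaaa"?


Searching for "ca" in "acacbaaaa"
Scanning each position:
  Position 0: "ac" => no
  Position 1: "ca" => MATCH
  Position 2: "ac" => no
  Position 3: "cb" => no
  Position 4: "ba" => no
  Position 5: "aa" => no
  Position 6: "aa" => no
  Position 7: "aa" => no
Total occurrences: 1

1


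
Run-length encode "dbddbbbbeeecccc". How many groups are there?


Input: dbddbbbbeeecccc
Scanning for consecutive runs:
  Group 1: 'd' x 1 (positions 0-0)
  Group 2: 'b' x 1 (positions 1-1)
  Group 3: 'd' x 2 (positions 2-3)
  Group 4: 'b' x 4 (positions 4-7)
  Group 5: 'e' x 3 (positions 8-10)
  Group 6: 'c' x 4 (positions 11-14)
Total groups: 6

6


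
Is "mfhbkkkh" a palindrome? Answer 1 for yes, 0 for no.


Input: mfhbkkkh
Reversed: hkkkbhfm
  Compare pos 0 ('m') with pos 7 ('h'): MISMATCH
  Compare pos 1 ('f') with pos 6 ('k'): MISMATCH
  Compare pos 2 ('h') with pos 5 ('k'): MISMATCH
  Compare pos 3 ('b') with pos 4 ('k'): MISMATCH
Result: not a palindrome

0


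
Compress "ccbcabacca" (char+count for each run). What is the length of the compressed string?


Input: ccbcabacca
Runs:
  'c' x 2 => "c2"
  'b' x 1 => "b1"
  'c' x 1 => "c1"
  'a' x 1 => "a1"
  'b' x 1 => "b1"
  'a' x 1 => "a1"
  'c' x 2 => "c2"
  'a' x 1 => "a1"
Compressed: "c2b1c1a1b1a1c2a1"
Compressed length: 16

16


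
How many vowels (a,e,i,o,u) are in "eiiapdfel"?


Input: eiiapdfel
Checking each character:
  'e' at position 0: vowel (running total: 1)
  'i' at position 1: vowel (running total: 2)
  'i' at position 2: vowel (running total: 3)
  'a' at position 3: vowel (running total: 4)
  'p' at position 4: consonant
  'd' at position 5: consonant
  'f' at position 6: consonant
  'e' at position 7: vowel (running total: 5)
  'l' at position 8: consonant
Total vowels: 5

5


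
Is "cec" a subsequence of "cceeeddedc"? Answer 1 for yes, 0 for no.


Check if "cec" is a subsequence of "cceeeddedc"
Greedy scan:
  Position 0 ('c'): matches sub[0] = 'c'
  Position 1 ('c'): no match needed
  Position 2 ('e'): matches sub[1] = 'e'
  Position 3 ('e'): no match needed
  Position 4 ('e'): no match needed
  Position 5 ('d'): no match needed
  Position 6 ('d'): no match needed
  Position 7 ('e'): no match needed
  Position 8 ('d'): no match needed
  Position 9 ('c'): matches sub[2] = 'c'
All 3 characters matched => is a subsequence

1


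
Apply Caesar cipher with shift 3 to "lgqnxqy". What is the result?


Caesar cipher: shift "lgqnxqy" by 3
  'l' (pos 11) + 3 = pos 14 = 'o'
  'g' (pos 6) + 3 = pos 9 = 'j'
  'q' (pos 16) + 3 = pos 19 = 't'
  'n' (pos 13) + 3 = pos 16 = 'q'
  'x' (pos 23) + 3 = pos 0 = 'a'
  'q' (pos 16) + 3 = pos 19 = 't'
  'y' (pos 24) + 3 = pos 1 = 'b'
Result: ojtqatb

ojtqatb


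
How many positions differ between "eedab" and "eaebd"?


Comparing "eedab" and "eaebd" position by position:
  Position 0: 'e' vs 'e' => same
  Position 1: 'e' vs 'a' => DIFFER
  Position 2: 'd' vs 'e' => DIFFER
  Position 3: 'a' vs 'b' => DIFFER
  Position 4: 'b' vs 'd' => DIFFER
Positions that differ: 4

4


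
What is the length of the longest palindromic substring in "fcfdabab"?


Input: "fcfdabab"
Checking substrings for palindromes:
  [0:3] "fcf" (len 3) => palindrome
  [4:7] "aba" (len 3) => palindrome
  [5:8] "bab" (len 3) => palindrome
Longest palindromic substring: "fcf" with length 3

3


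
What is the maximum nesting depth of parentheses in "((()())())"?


Input: "((()())())"
Tracking depth:
  Position 0 '(': depth becomes 1
  Position 1 '(': depth becomes 2
  Position 2 '(': depth becomes 3
  Position 3 ')': depth becomes 2
  Position 4 '(': depth becomes 3
  Position 5 ')': depth becomes 2
  Position 6 ')': depth becomes 1
  Position 7 '(': depth becomes 2
  Position 8 ')': depth becomes 1
  Position 9 ')': depth becomes 0
Maximum depth reached: 3

3


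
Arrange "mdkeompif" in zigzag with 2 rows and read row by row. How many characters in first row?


Zigzag "mdkeompif" into 2 rows:
Placing characters:
  'm' => row 0
  'd' => row 1
  'k' => row 0
  'e' => row 1
  'o' => row 0
  'm' => row 1
  'p' => row 0
  'i' => row 1
  'f' => row 0
Rows:
  Row 0: "mkopf"
  Row 1: "demi"
First row length: 5

5


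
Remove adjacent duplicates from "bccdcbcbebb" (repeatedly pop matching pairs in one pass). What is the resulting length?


Input: bccdcbcbebb
Stack-based adjacent duplicate removal:
  Read 'b': push. Stack: b
  Read 'c': push. Stack: bc
  Read 'c': matches stack top 'c' => pop. Stack: b
  Read 'd': push. Stack: bd
  Read 'c': push. Stack: bdc
  Read 'b': push. Stack: bdcb
  Read 'c': push. Stack: bdcbc
  Read 'b': push. Stack: bdcbcb
  Read 'e': push. Stack: bdcbcbe
  Read 'b': push. Stack: bdcbcbeb
  Read 'b': matches stack top 'b' => pop. Stack: bdcbcbe
Final stack: "bdcbcbe" (length 7)

7


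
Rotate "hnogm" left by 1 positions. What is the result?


Input: "hnogm", rotate left by 1
First 1 characters: "h"
Remaining characters: "nogm"
Concatenate remaining + first: "nogm" + "h" = "nogmh"

nogmh


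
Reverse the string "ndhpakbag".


Input: ndhpakbag
Reading characters right to left:
  Position 8: 'g'
  Position 7: 'a'
  Position 6: 'b'
  Position 5: 'k'
  Position 4: 'a'
  Position 3: 'p'
  Position 2: 'h'
  Position 1: 'd'
  Position 0: 'n'
Reversed: gabkaphdn

gabkaphdn


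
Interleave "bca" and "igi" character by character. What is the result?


Interleaving "bca" and "igi":
  Position 0: 'b' from first, 'i' from second => "bi"
  Position 1: 'c' from first, 'g' from second => "cg"
  Position 2: 'a' from first, 'i' from second => "ai"
Result: bicgai

bicgai


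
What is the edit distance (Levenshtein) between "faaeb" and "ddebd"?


Computing edit distance: "faaeb" -> "ddebd"
DP table:
           d    d    e    b    d
      0    1    2    3    4    5
  f   1    1    2    3    4    5
  a   2    2    2    3    4    5
  a   3    3    3    3    4    5
  e   4    4    4    3    4    5
  b   5    5    5    4    3    4
Edit distance = dp[5][5] = 4

4


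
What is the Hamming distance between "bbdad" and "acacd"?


Comparing "bbdad" and "acacd" position by position:
  Position 0: 'b' vs 'a' => differ
  Position 1: 'b' vs 'c' => differ
  Position 2: 'd' vs 'a' => differ
  Position 3: 'a' vs 'c' => differ
  Position 4: 'd' vs 'd' => same
Total differences (Hamming distance): 4

4


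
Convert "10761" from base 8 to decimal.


Input: "10761" in base 8
Positional expansion:
  Digit '1' (value 1) x 8^4 = 4096
  Digit '0' (value 0) x 8^3 = 0
  Digit '7' (value 7) x 8^2 = 448
  Digit '6' (value 6) x 8^1 = 48
  Digit '1' (value 1) x 8^0 = 1
Sum = 4593

4593


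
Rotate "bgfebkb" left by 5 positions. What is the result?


Input: "bgfebkb", rotate left by 5
First 5 characters: "bgfeb"
Remaining characters: "kb"
Concatenate remaining + first: "kb" + "bgfeb" = "kbbgfeb"

kbbgfeb


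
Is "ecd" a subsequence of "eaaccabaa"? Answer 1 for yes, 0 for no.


Check if "ecd" is a subsequence of "eaaccabaa"
Greedy scan:
  Position 0 ('e'): matches sub[0] = 'e'
  Position 1 ('a'): no match needed
  Position 2 ('a'): no match needed
  Position 3 ('c'): matches sub[1] = 'c'
  Position 4 ('c'): no match needed
  Position 5 ('a'): no match needed
  Position 6 ('b'): no match needed
  Position 7 ('a'): no match needed
  Position 8 ('a'): no match needed
Only matched 2/3 characters => not a subsequence

0


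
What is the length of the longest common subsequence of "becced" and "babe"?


LCS of "becced" and "babe"
DP table:
           b    a    b    e
      0    0    0    0    0
  b   0    1    1    1    1
  e   0    1    1    1    2
  c   0    1    1    1    2
  c   0    1    1    1    2
  e   0    1    1    1    2
  d   0    1    1    1    2
LCS length = dp[6][4] = 2

2


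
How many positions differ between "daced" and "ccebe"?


Comparing "daced" and "ccebe" position by position:
  Position 0: 'd' vs 'c' => DIFFER
  Position 1: 'a' vs 'c' => DIFFER
  Position 2: 'c' vs 'e' => DIFFER
  Position 3: 'e' vs 'b' => DIFFER
  Position 4: 'd' vs 'e' => DIFFER
Positions that differ: 5

5


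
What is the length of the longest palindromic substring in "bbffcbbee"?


Input: "bbffcbbee"
Checking substrings for palindromes:
  [0:2] "bb" (len 2) => palindrome
  [2:4] "ff" (len 2) => palindrome
  [5:7] "bb" (len 2) => palindrome
  [7:9] "ee" (len 2) => palindrome
Longest palindromic substring: "bb" with length 2

2


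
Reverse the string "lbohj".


Input: lbohj
Reading characters right to left:
  Position 4: 'j'
  Position 3: 'h'
  Position 2: 'o'
  Position 1: 'b'
  Position 0: 'l'
Reversed: jhobl

jhobl


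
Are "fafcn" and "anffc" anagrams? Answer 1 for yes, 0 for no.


Strings: "fafcn", "anffc"
Sorted first:  acffn
Sorted second: acffn
Sorted forms match => anagrams

1


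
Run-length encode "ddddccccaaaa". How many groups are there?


Input: ddddccccaaaa
Scanning for consecutive runs:
  Group 1: 'd' x 4 (positions 0-3)
  Group 2: 'c' x 4 (positions 4-7)
  Group 3: 'a' x 4 (positions 8-11)
Total groups: 3

3


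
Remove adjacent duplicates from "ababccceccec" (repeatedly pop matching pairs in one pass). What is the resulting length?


Input: ababccceccec
Stack-based adjacent duplicate removal:
  Read 'a': push. Stack: a
  Read 'b': push. Stack: ab
  Read 'a': push. Stack: aba
  Read 'b': push. Stack: abab
  Read 'c': push. Stack: ababc
  Read 'c': matches stack top 'c' => pop. Stack: abab
  Read 'c': push. Stack: ababc
  Read 'e': push. Stack: ababce
  Read 'c': push. Stack: ababcec
  Read 'c': matches stack top 'c' => pop. Stack: ababce
  Read 'e': matches stack top 'e' => pop. Stack: ababc
  Read 'c': matches stack top 'c' => pop. Stack: abab
Final stack: "abab" (length 4)

4


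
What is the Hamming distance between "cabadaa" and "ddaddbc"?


Comparing "cabadaa" and "ddaddbc" position by position:
  Position 0: 'c' vs 'd' => differ
  Position 1: 'a' vs 'd' => differ
  Position 2: 'b' vs 'a' => differ
  Position 3: 'a' vs 'd' => differ
  Position 4: 'd' vs 'd' => same
  Position 5: 'a' vs 'b' => differ
  Position 6: 'a' vs 'c' => differ
Total differences (Hamming distance): 6

6


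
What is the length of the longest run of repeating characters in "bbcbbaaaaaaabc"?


Input: "bbcbbaaaaaaabc"
Scanning for longest run:
  Position 1 ('b'): continues run of 'b', length=2
  Position 2 ('c'): new char, reset run to 1
  Position 3 ('b'): new char, reset run to 1
  Position 4 ('b'): continues run of 'b', length=2
  Position 5 ('a'): new char, reset run to 1
  Position 6 ('a'): continues run of 'a', length=2
  Position 7 ('a'): continues run of 'a', length=3
  Position 8 ('a'): continues run of 'a', length=4
  Position 9 ('a'): continues run of 'a', length=5
  Position 10 ('a'): continues run of 'a', length=6
  Position 11 ('a'): continues run of 'a', length=7
  Position 12 ('b'): new char, reset run to 1
  Position 13 ('c'): new char, reset run to 1
Longest run: 'a' with length 7

7


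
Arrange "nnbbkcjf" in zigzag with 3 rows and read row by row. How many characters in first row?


Zigzag "nnbbkcjf" into 3 rows:
Placing characters:
  'n' => row 0
  'n' => row 1
  'b' => row 2
  'b' => row 1
  'k' => row 0
  'c' => row 1
  'j' => row 2
  'f' => row 1
Rows:
  Row 0: "nk"
  Row 1: "nbcf"
  Row 2: "bj"
First row length: 2

2


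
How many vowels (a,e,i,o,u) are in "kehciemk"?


Input: kehciemk
Checking each character:
  'k' at position 0: consonant
  'e' at position 1: vowel (running total: 1)
  'h' at position 2: consonant
  'c' at position 3: consonant
  'i' at position 4: vowel (running total: 2)
  'e' at position 5: vowel (running total: 3)
  'm' at position 6: consonant
  'k' at position 7: consonant
Total vowels: 3

3


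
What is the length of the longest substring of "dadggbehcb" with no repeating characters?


Input: "dadggbehcb"
Sliding window (track last position of each char):
  Position 0 ('d'): window [0,0] length 1 -- new best
  Position 1 ('a'): window [0,1] length 2 -- new best
  Position 2 ('d'): repeat (last at 0), move window start to 1
  Position 2 ('d'): window [1,2] length 2
  Position 3 ('g'): window [1,3] length 3 -- new best
  Position 4 ('g'): repeat (last at 3), move window start to 4
  Position 4 ('g'): window [4,4] length 1
  Position 5 ('b'): window [4,5] length 2
  Position 6 ('e'): window [4,6] length 3
  Position 7 ('h'): window [4,7] length 4 -- new best
  Position 8 ('c'): window [4,8] length 5 -- new best
  Position 9 ('b'): repeat (last at 5), move window start to 6
  Position 9 ('b'): window [6,9] length 4
Longest substring with no repeats: "gbehc" with length 5

5


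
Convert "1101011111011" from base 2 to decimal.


Input: "1101011111011" in base 2
Positional expansion:
  Digit '1' (value 1) x 2^12 = 4096
  Digit '1' (value 1) x 2^11 = 2048
  Digit '0' (value 0) x 2^10 = 0
  Digit '1' (value 1) x 2^9 = 512
  Digit '0' (value 0) x 2^8 = 0
  Digit '1' (value 1) x 2^7 = 128
  Digit '1' (value 1) x 2^6 = 64
  Digit '1' (value 1) x 2^5 = 32
  Digit '1' (value 1) x 2^4 = 16
  Digit '1' (value 1) x 2^3 = 8
  Digit '0' (value 0) x 2^2 = 0
  Digit '1' (value 1) x 2^1 = 2
  Digit '1' (value 1) x 2^0 = 1
Sum = 6907

6907


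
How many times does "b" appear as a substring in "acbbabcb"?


Searching for "b" in "acbbabcb"
Scanning each position:
  Position 0: "a" => no
  Position 1: "c" => no
  Position 2: "b" => MATCH
  Position 3: "b" => MATCH
  Position 4: "a" => no
  Position 5: "b" => MATCH
  Position 6: "c" => no
  Position 7: "b" => MATCH
Total occurrences: 4

4


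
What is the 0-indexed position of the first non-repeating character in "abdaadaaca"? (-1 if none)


Input: abdaadaaca
Character frequencies:
  'a': 6
  'b': 1
  'c': 1
  'd': 2
Scanning left to right for freq == 1:
  Position 0 ('a'): freq=6, skip
  Position 1 ('b'): unique! => answer = 1

1


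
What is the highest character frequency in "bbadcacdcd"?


Input: bbadcacdcd
Character counts:
  'a': 2
  'b': 2
  'c': 3
  'd': 3
Maximum frequency: 3

3


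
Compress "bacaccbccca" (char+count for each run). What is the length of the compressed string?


Input: bacaccbccca
Runs:
  'b' x 1 => "b1"
  'a' x 1 => "a1"
  'c' x 1 => "c1"
  'a' x 1 => "a1"
  'c' x 2 => "c2"
  'b' x 1 => "b1"
  'c' x 3 => "c3"
  'a' x 1 => "a1"
Compressed: "b1a1c1a1c2b1c3a1"
Compressed length: 16

16


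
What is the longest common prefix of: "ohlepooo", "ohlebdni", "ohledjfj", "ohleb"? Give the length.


Words: ohlepooo, ohlebdni, ohledjfj, ohleb
  Position 0: all 'o' => match
  Position 1: all 'h' => match
  Position 2: all 'l' => match
  Position 3: all 'e' => match
  Position 4: ('p', 'b', 'd', 'b') => mismatch, stop
LCP = "ohle" (length 4)

4


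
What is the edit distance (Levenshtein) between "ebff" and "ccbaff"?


Computing edit distance: "ebff" -> "ccbaff"
DP table:
           c    c    b    a    f    f
      0    1    2    3    4    5    6
  e   1    1    2    3    4    5    6
  b   2    2    2    2    3    4    5
  f   3    3    3    3    3    3    4
  f   4    4    4    4    4    3    3
Edit distance = dp[4][6] = 3

3


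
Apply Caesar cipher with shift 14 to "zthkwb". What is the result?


Caesar cipher: shift "zthkwb" by 14
  'z' (pos 25) + 14 = pos 13 = 'n'
  't' (pos 19) + 14 = pos 7 = 'h'
  'h' (pos 7) + 14 = pos 21 = 'v'
  'k' (pos 10) + 14 = pos 24 = 'y'
  'w' (pos 22) + 14 = pos 10 = 'k'
  'b' (pos 1) + 14 = pos 15 = 'p'
Result: nhvykp

nhvykp


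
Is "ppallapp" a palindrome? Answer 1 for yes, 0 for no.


Input: ppallapp
Reversed: ppallapp
  Compare pos 0 ('p') with pos 7 ('p'): match
  Compare pos 1 ('p') with pos 6 ('p'): match
  Compare pos 2 ('a') with pos 5 ('a'): match
  Compare pos 3 ('l') with pos 4 ('l'): match
Result: palindrome

1


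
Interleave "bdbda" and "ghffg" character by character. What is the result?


Interleaving "bdbda" and "ghffg":
  Position 0: 'b' from first, 'g' from second => "bg"
  Position 1: 'd' from first, 'h' from second => "dh"
  Position 2: 'b' from first, 'f' from second => "bf"
  Position 3: 'd' from first, 'f' from second => "df"
  Position 4: 'a' from first, 'g' from second => "ag"
Result: bgdhbfdfag

bgdhbfdfag


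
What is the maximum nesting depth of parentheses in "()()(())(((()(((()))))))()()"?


Input: "()()(())(((()(((()))))))()()"
Tracking depth:
  Position 0 '(': depth becomes 1
  Position 1 ')': depth becomes 0
  Position 2 '(': depth becomes 1
  Position 3 ')': depth becomes 0
  Position 4 '(': depth becomes 1
  Position 5 '(': depth becomes 2
  Position 6 ')': depth becomes 1
  Position 7 ')': depth becomes 0
  Position 8 '(': depth becomes 1
  Position 9 '(': depth becomes 2
  Position 10 '(': depth becomes 3
  Position 11 '(': depth becomes 4
  Position 12 ')': depth becomes 3
  Position 13 '(': depth becomes 4
  Position 14 '(': depth becomes 5
  Position 15 '(': depth becomes 6
  Position 16 '(': depth becomes 7
  Position 17 ')': depth becomes 6
  Position 18 ')': depth becomes 5
  Position 19 ')': depth becomes 4
  Position 20 ')': depth becomes 3
  Position 21 ')': depth becomes 2
  Position 22 ')': depth becomes 1
  Position 23 ')': depth becomes 0
  Position 24 '(': depth becomes 1
  Position 25 ')': depth becomes 0
  Position 26 '(': depth becomes 1
  Position 27 ')': depth becomes 0
Maximum depth reached: 7

7


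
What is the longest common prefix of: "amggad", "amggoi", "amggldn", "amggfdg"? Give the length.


Words: amggad, amggoi, amggldn, amggfdg
  Position 0: all 'a' => match
  Position 1: all 'm' => match
  Position 2: all 'g' => match
  Position 3: all 'g' => match
  Position 4: ('a', 'o', 'l', 'f') => mismatch, stop
LCP = "amgg" (length 4)

4


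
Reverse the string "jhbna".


Input: jhbna
Reading characters right to left:
  Position 4: 'a'
  Position 3: 'n'
  Position 2: 'b'
  Position 1: 'h'
  Position 0: 'j'
Reversed: anbhj

anbhj


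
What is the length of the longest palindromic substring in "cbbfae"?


Input: "cbbfae"
Checking substrings for palindromes:
  [1:3] "bb" (len 2) => palindrome
Longest palindromic substring: "bb" with length 2

2


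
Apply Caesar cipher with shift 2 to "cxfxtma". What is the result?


Caesar cipher: shift "cxfxtma" by 2
  'c' (pos 2) + 2 = pos 4 = 'e'
  'x' (pos 23) + 2 = pos 25 = 'z'
  'f' (pos 5) + 2 = pos 7 = 'h'
  'x' (pos 23) + 2 = pos 25 = 'z'
  't' (pos 19) + 2 = pos 21 = 'v'
  'm' (pos 12) + 2 = pos 14 = 'o'
  'a' (pos 0) + 2 = pos 2 = 'c'
Result: ezhzvoc

ezhzvoc


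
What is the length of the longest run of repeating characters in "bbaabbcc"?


Input: "bbaabbcc"
Scanning for longest run:
  Position 1 ('b'): continues run of 'b', length=2
  Position 2 ('a'): new char, reset run to 1
  Position 3 ('a'): continues run of 'a', length=2
  Position 4 ('b'): new char, reset run to 1
  Position 5 ('b'): continues run of 'b', length=2
  Position 6 ('c'): new char, reset run to 1
  Position 7 ('c'): continues run of 'c', length=2
Longest run: 'b' with length 2

2


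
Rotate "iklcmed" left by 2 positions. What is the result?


Input: "iklcmed", rotate left by 2
First 2 characters: "ik"
Remaining characters: "lcmed"
Concatenate remaining + first: "lcmed" + "ik" = "lcmedik"

lcmedik


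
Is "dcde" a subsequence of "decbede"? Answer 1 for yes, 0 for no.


Check if "dcde" is a subsequence of "decbede"
Greedy scan:
  Position 0 ('d'): matches sub[0] = 'd'
  Position 1 ('e'): no match needed
  Position 2 ('c'): matches sub[1] = 'c'
  Position 3 ('b'): no match needed
  Position 4 ('e'): no match needed
  Position 5 ('d'): matches sub[2] = 'd'
  Position 6 ('e'): matches sub[3] = 'e'
All 4 characters matched => is a subsequence

1


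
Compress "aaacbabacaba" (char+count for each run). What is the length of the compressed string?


Input: aaacbabacaba
Runs:
  'a' x 3 => "a3"
  'c' x 1 => "c1"
  'b' x 1 => "b1"
  'a' x 1 => "a1"
  'b' x 1 => "b1"
  'a' x 1 => "a1"
  'c' x 1 => "c1"
  'a' x 1 => "a1"
  'b' x 1 => "b1"
  'a' x 1 => "a1"
Compressed: "a3c1b1a1b1a1c1a1b1a1"
Compressed length: 20

20


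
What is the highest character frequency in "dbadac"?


Input: dbadac
Character counts:
  'a': 2
  'b': 1
  'c': 1
  'd': 2
Maximum frequency: 2

2


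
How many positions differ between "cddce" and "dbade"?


Comparing "cddce" and "dbade" position by position:
  Position 0: 'c' vs 'd' => DIFFER
  Position 1: 'd' vs 'b' => DIFFER
  Position 2: 'd' vs 'a' => DIFFER
  Position 3: 'c' vs 'd' => DIFFER
  Position 4: 'e' vs 'e' => same
Positions that differ: 4

4


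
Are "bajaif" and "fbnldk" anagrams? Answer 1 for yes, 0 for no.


Strings: "bajaif", "fbnldk"
Sorted first:  aabfij
Sorted second: bdfkln
Differ at position 0: 'a' vs 'b' => not anagrams

0


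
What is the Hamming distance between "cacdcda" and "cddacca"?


Comparing "cacdcda" and "cddacca" position by position:
  Position 0: 'c' vs 'c' => same
  Position 1: 'a' vs 'd' => differ
  Position 2: 'c' vs 'd' => differ
  Position 3: 'd' vs 'a' => differ
  Position 4: 'c' vs 'c' => same
  Position 5: 'd' vs 'c' => differ
  Position 6: 'a' vs 'a' => same
Total differences (Hamming distance): 4

4


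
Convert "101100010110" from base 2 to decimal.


Input: "101100010110" in base 2
Positional expansion:
  Digit '1' (value 1) x 2^11 = 2048
  Digit '0' (value 0) x 2^10 = 0
  Digit '1' (value 1) x 2^9 = 512
  Digit '1' (value 1) x 2^8 = 256
  Digit '0' (value 0) x 2^7 = 0
  Digit '0' (value 0) x 2^6 = 0
  Digit '0' (value 0) x 2^5 = 0
  Digit '1' (value 1) x 2^4 = 16
  Digit '0' (value 0) x 2^3 = 0
  Digit '1' (value 1) x 2^2 = 4
  Digit '1' (value 1) x 2^1 = 2
  Digit '0' (value 0) x 2^0 = 0
Sum = 2838

2838
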